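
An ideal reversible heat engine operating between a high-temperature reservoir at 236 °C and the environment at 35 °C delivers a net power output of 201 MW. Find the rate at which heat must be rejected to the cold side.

T_H = 236 °C → 236 + 273.15 = 509.15 K.
T_C = 35 °C → 35 + 273.15 = 308.15 K.
The Carnot efficiency is η = 1 − T_C/T_H = 1 − 308.15/509.15 = 0.3948.
Since Q_C/Q_H = T_C/T_H and Q_H = W/η, Q_C = W·T_C/(T_H − T_C) = 201 × 308.15/201.00 = 308.1 MW.

Q̇_C ≈ 308.1 MW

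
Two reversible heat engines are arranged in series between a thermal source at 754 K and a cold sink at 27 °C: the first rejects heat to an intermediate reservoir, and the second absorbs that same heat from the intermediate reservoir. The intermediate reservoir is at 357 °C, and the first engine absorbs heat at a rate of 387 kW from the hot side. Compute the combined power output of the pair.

Ẇ_total ≈ 233 kW

T_C = 27 °C → 27 + 273.15 = 300.15 K.
Two reversible stages in series are equivalent to a single Carnot engine between T_H and T_C, so η_total = 1 − T_C/T_H = 1 − 300.15/754.00 = 0.6019.
W_total = η_total · Q_H = 0.6019 × 387 = 233 kW.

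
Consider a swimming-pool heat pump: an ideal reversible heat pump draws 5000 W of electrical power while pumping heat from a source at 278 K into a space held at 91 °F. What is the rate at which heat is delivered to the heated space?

T_H = 91 °F → (91 − 32) × 5/9 = 32.78 °C = 305.93 K.
COP_HP = T_H/(T_H − T_C) = 305.93/27.93 = 10.9542.
Q_H = COP_HP · W = 10.9542 × 5000 = 54800 W.

Q̇_H ≈ 54800 W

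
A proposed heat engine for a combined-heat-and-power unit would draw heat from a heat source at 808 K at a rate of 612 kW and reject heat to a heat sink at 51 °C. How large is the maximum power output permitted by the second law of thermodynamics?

Ẇ_max ≈ 366 kW

T_C = 51 °C → 51 + 273.15 = 324.15 K.
By the Carnot theorem, η_max = 1 − T_C/T_H = 1 − 324.15/808.00 = 0.5988.
W_max = η_max · Q_H = 0.5988 × 612 = 366 kW.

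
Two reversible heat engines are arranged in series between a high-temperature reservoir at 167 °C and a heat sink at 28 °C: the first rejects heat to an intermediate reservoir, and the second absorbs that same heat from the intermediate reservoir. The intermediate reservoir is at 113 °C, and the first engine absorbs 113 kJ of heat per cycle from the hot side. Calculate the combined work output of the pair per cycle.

W_total ≈ 35.69 kJ

T_H = 167 °C → 167 + 273.15 = 440.15 K.
T_C = 28 °C → 28 + 273.15 = 301.15 K.
Two reversible stages in series are equivalent to a single Carnot engine between T_H and T_C, so η_total = 1 − T_C/T_H = 1 − 301.15/440.15 = 0.3158.
W_total = η_total · Q_H = 0.3158 × 113 = 35.69 kJ.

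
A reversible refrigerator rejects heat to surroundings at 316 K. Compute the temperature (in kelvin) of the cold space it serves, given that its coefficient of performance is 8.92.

T_C ≈ 284.1 K

COP_R = T_C/(T_H − T_C) ⇒ T_C = T_H·COP_R/(1 + COP_R) = 316.00 × 8.92/(1 + 8.92) = 284.1 K.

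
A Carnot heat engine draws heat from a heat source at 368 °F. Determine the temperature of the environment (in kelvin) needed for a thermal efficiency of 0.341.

T_C ≈ 303 K

T_H = 368 °F → (368 − 32) × 5/9 = 186.67 °C = 459.82 K.
From η = 1 − T_C/T_H, T_C = T_H·(1 − η) = 459.82 × (1 − 0.341) = 303 K.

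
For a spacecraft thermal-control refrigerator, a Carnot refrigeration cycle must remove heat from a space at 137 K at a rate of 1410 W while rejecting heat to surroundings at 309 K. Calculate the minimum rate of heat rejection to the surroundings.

For a reversible cycle Q_H/Q_C = T_H/T_C, so Q_H = Q_C·T_H/T_C = 1410 × 309.00/137.00 = 3180 W.

Q̇_H ≈ 3180 W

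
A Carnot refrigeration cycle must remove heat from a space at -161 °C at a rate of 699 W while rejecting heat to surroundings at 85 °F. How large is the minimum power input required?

Ẇ_in ≈ 1187 W

T_H = 85 °F → (85 − 32) × 5/9 = 29.44 °C = 302.59 K.
T_C = -161 °C → -161 + 273.15 = 112.15 K.
COP_R = T_C/(T_H − T_C) = 112.15/190.44 = 0.5889.
W = Q_C/COP_R = 699/0.5889 = 1187 W.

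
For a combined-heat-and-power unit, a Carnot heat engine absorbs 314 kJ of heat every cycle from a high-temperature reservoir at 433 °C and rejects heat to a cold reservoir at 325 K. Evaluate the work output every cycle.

W ≈ 169 kJ

T_H = 433 °C → 433 + 273.15 = 706.15 K.
η_rev = 1 − T_C/T_H = 1 − 325.00/706.15 = 0.5398.
W = η·Q_H = 0.5398 × 314 = 169 kJ.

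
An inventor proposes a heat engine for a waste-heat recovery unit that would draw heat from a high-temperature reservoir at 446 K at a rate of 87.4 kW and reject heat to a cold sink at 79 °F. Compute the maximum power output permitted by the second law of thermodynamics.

Ẇ_max ≈ 28.8 kW

T_C = 79 °F → (79 − 32) × 5/9 = 26.11 °C = 299.26 K.
By the Carnot theorem, η_max = 1 − T_C/T_H = 1 − 299.26/446.00 = 0.3290.
W_max = η_max · Q_H = 0.3290 × 87.4 = 28.8 kW.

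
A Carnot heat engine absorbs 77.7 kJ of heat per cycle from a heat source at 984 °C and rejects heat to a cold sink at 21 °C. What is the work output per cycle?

T_H = 984 °C → 984 + 273.15 = 1257.15 K.
T_C = 21 °C → 21 + 273.15 = 294.15 K.
Since the cycle is reversible, η = 1 − T_C/T_H = 1 − 294.15/1257.15 = 0.7660.
W = η·Q_H = 0.7660 × 77.7 = 59.5 kJ.

W ≈ 59.5 kJ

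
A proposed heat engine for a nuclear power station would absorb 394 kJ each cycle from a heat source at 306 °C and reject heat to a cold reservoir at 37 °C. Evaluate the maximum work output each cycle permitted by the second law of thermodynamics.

W_max ≈ 183.0 kJ

T_H = 306 °C → 306 + 273.15 = 579.15 K.
T_C = 37 °C → 37 + 273.15 = 310.15 K.
The second-law ceiling is the Carnot efficiency, η_max = 1 − T_C/T_H = 1 − 310.15/579.15 = 0.4645.
W_max = η_max · Q_H = 0.4645 × 394 = 183.0 kJ.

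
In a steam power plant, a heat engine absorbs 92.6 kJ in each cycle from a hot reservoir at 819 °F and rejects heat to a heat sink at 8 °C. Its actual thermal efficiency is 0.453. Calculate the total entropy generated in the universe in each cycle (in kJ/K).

T_H = 819 °F → (819 − 32) × 5/9 = 437.22 °C = 710.37 K.
T_C = 8 °C → 8 + 273.15 = 281.15 K.
W = η·Q_H = 0.453 × 92.6 = 41.95 kJ, so Q_C = Q_H − W = 50.65 kJ.
The hot reservoir loses entropy Q_H/T_H = 92.6/710.37 = 0.1304 kJ/K; the cold reservoir gains Q_C/T_C = 50.65/281.15 = 0.1802 kJ/K.
ΔS_univ = −Q_H/T_H + Q_C/T_C = 0.04981 kJ/K (> 0, since η = 0.453 < η_Carnot = 0.604).

ΔS_univ ≈ 0.04981 kJ/K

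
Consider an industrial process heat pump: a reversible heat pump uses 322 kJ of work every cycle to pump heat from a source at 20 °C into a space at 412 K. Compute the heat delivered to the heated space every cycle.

T_C = 20 °C → 20 + 273.15 = 293.15 K.
The Carnot heat-pump COP is COP_HP = T_H/(T_H − T_C) = 412.00/118.85 = 3.4666.
Q_H = COP_HP · W = 3.4666 × 322 = 1120 kJ.

Q_H ≈ 1120 kJ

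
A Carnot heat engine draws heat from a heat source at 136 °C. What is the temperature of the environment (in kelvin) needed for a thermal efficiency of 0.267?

T_C ≈ 300 K

T_H = 136 °C → 136 + 273.15 = 409.15 K.
From η = 1 − T_C/T_H, T_C = T_H·(1 − η) = 409.15 × (1 − 0.267) = 300 K.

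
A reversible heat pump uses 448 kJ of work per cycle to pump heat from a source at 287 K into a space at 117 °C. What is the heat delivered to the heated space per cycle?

T_H = 117 °C → 117 + 273.15 = 390.15 K.
COP_HP = T_H/(T_H − T_C) = 390.15/103.15 = 3.7824.
Q_H = COP_HP · W = 3.7824 × 448 = 1694 kJ.

Q_H ≈ 1694 kJ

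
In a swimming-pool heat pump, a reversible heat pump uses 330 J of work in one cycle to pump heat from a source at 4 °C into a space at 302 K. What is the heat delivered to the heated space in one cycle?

Q_H ≈ 4010 J

T_C = 4 °C → 4 + 273.15 = 277.15 K.
Reversible heating COP: COP_HP = T_H/(T_H − T_C) = 302.00/24.85 = 12.1529.
Q_H = COP_HP · W = 12.1529 × 330 = 4010 J.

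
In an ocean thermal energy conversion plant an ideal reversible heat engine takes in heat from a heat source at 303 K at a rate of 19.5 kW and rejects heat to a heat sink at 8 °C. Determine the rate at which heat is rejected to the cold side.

Q̇_C ≈ 18.1 kW

T_C = 8 °C → 8 + 273.15 = 281.15 K.
Carnot efficiency: η = 1 − T_C/T_H = 1 − 281.15/303.00 = 0.0721.
For a reversible cycle Q_C/Q_H = T_C/T_H, so Q_C = 19.5 × 281.15/303.00 = 18.1 kW.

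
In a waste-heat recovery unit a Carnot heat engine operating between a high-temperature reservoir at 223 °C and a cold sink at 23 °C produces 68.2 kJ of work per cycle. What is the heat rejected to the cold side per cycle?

Q_C ≈ 101.0 kJ

T_H = 223 °C → 223 + 273.15 = 496.15 K.
T_C = 23 °C → 23 + 273.15 = 296.15 K.
Carnot efficiency: η = 1 − T_C/T_H = 1 − 296.15/496.15 = 0.4031.
Since Q_C/Q_H = T_C/T_H and Q_H = W/η, Q_C = W·T_C/(T_H − T_C) = 68.2 × 296.15/200.00 = 101.0 kJ.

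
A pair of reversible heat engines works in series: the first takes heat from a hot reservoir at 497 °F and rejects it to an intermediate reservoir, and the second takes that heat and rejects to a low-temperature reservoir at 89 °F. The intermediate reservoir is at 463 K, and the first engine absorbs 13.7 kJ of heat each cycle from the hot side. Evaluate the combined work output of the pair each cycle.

W_total ≈ 5.843 kJ

T_H = 497 °F → (497 − 32) × 5/9 = 258.33 °C = 531.48 K.
T_C = 89 °F → (89 − 32) × 5/9 = 31.67 °C = 304.82 K.
Two reversible stages in series are equivalent to a single Carnot engine between T_H and T_C, so η_total = 1 − T_C/T_H = 1 − 304.82/531.48 = 0.4265.
W_total = η_total · Q_H = 0.4265 × 13.7 = 5.843 kJ.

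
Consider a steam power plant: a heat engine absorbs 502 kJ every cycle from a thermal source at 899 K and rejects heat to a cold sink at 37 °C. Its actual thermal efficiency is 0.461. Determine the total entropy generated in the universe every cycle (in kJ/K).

T_C = 37 °C → 37 + 273.15 = 310.15 K.
W = η·Q_H = 0.461 × 502 = 231.4 kJ, so Q_C = Q_H − W = 270.6 kJ.
The hot reservoir loses entropy Q_H/T_H = 502/899.00 = 0.5584 kJ/K; the cold reservoir gains Q_C/T_C = 270.6/310.15 = 0.8724 kJ/K.
ΔS_univ = −Q_H/T_H + Q_C/T_C = 0.314 kJ/K (> 0, since η = 0.461 < η_Carnot = 0.655).

ΔS_univ ≈ 0.314 kJ/K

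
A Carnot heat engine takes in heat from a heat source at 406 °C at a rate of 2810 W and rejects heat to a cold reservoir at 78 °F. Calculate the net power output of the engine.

Ẇ ≈ 1574 W

T_H = 406 °C → 406 + 273.15 = 679.15 K.
T_C = 78 °F → (78 − 32) × 5/9 = 25.56 °C = 298.71 K.
Since the cycle is reversible, η = 1 − T_C/T_H = 1 − 298.71/679.15 = 0.5602.
W = η·Q_H = 0.5602 × 2810 = 1574 W.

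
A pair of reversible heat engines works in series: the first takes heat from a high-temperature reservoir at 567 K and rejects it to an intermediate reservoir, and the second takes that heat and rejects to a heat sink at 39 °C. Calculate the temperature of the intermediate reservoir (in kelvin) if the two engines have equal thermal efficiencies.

T_m ≈ 421 K

T_C = 39 °C → 39 + 273.15 = 312.15 K.
Equal efficiencies require 1 − T_m/T_H = 1 − T_C/T_m, i.e. T_m/T_H = T_C/T_m, so T_m = √(T_H·T_C) = √(567.00 × 312.15) = 421 K.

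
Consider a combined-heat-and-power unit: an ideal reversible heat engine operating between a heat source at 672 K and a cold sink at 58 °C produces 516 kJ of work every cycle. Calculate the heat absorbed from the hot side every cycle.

Q_H ≈ 1020 kJ

T_C = 58 °C → 58 + 273.15 = 331.15 K.
Since the cycle is reversible, η = 1 − T_C/T_H = 1 − 331.15/672.00 = 0.5072.
Q_H = W/η = 516/0.5072 = 1020 kJ.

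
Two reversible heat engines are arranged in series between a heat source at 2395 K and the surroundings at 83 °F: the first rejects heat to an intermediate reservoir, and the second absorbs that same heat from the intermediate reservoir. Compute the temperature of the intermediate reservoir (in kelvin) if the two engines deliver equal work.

T_C = 83 °F → (83 − 32) × 5/9 = 28.33 °C = 301.48 K.
For reversible stages Q_m = Q_H·(T_m/T_H). Setting W₁ = Q_H(1 − T_m/T_H) equal to W₂ = Q_m(1 − T_C/T_m) = Q_H·(T_m − T_C)/T_H gives T_H − T_m = T_m − T_C, so T_m = (T_H + T_C)/2 = (2395.00 + 301.48)/2 = 1350 K.

T_m ≈ 1350 K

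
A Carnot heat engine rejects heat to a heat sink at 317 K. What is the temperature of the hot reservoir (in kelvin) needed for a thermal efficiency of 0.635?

T_H ≈ 868.5 K

From η = 1 − T_C/T_H, solving for T_H gives T_H = T_C/(1 − η) = 317.00/(1 − 0.635) = 868.5 K.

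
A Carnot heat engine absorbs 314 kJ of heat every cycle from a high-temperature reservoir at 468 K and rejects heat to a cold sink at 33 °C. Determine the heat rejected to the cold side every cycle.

T_C = 33 °C → 33 + 273.15 = 306.15 K.
Since the cycle is reversible, η = 1 − T_C/T_H = 1 − 306.15/468.00 = 0.3458.
For a reversible cycle Q_C/Q_H = T_C/T_H, so Q_C = 314 × 306.15/468.00 = 205 kJ.

Q_C ≈ 205 kJ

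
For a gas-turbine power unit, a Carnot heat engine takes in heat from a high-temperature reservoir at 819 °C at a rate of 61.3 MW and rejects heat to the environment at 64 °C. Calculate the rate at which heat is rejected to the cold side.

Q̇_C ≈ 18.92 MW

T_H = 819 °C → 819 + 273.15 = 1092.15 K.
T_C = 64 °C → 64 + 273.15 = 337.15 K.
η_rev = 1 − T_C/T_H = 1 − 337.15/1092.15 = 0.6913.
For a reversible cycle Q_C/Q_H = T_C/T_H, so Q_C = 61.3 × 337.15/1092.15 = 18.92 MW.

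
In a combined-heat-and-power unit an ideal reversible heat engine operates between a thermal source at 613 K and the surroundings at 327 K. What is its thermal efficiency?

η ≈ 0.4666

η_rev = 1 − T_C/T_H = 1 − 327.00/613.00 = 0.4666.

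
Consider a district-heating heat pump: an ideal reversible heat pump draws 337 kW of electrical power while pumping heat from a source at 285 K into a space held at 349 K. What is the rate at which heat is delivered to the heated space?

Q̇_H ≈ 1840 kW

The Carnot heat-pump COP is COP_HP = T_H/(T_H − T_C) = 349.00/64.00 = 5.4531.
Q_H = COP_HP · W = 5.4531 × 337 = 1840 kW.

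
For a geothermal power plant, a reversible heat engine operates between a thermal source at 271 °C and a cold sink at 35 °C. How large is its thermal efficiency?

η ≈ 0.4337

T_H = 271 °C → 271 + 273.15 = 544.15 K.
T_C = 35 °C → 35 + 273.15 = 308.15 K.
Carnot efficiency: η = 1 − T_C/T_H = 1 − 308.15/544.15 = 0.4337.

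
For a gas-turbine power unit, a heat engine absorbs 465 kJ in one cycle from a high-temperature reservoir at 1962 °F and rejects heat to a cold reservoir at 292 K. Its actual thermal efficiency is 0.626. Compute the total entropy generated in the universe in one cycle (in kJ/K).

T_H = 1962 °F → (1962 − 32) × 5/9 = 1072.22 °C = 1345.37 K.
W = η·Q_H = 0.626 × 465 = 291.1 kJ, so Q_C = Q_H − W = 173.9 kJ.
Reservoir entropy changes: ΔS_H = −Q_H/T_H = −465/1345.37 = -0.3456 kJ/K and ΔS_C = +Q_C/T_C = 173.9/292.00 = 0.5956 kJ/K.
ΔS_univ = −Q_H/T_H + Q_C/T_C = 0.250 kJ/K (> 0, since η = 0.626 < η_Carnot = 0.783).

ΔS_univ ≈ 0.250 kJ/K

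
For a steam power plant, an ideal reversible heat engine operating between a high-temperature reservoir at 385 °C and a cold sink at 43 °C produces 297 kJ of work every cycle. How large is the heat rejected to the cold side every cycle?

Q_C ≈ 275 kJ

T_H = 385 °C → 385 + 273.15 = 658.15 K.
T_C = 43 °C → 43 + 273.15 = 316.15 K.
Since the cycle is reversible, η = 1 − T_C/T_H = 1 − 316.15/658.15 = 0.5196.
Since Q_C/Q_H = T_C/T_H and Q_H = W/η, Q_C = W·T_C/(T_H − T_C) = 297 × 316.15/342.00 = 275 kJ.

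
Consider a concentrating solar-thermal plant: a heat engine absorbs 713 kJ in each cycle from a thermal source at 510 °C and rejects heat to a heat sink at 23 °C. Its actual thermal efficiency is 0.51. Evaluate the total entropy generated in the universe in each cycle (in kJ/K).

ΔS_univ ≈ 0.269 kJ/K

T_H = 510 °C → 510 + 273.15 = 783.15 K.
T_C = 23 °C → 23 + 273.15 = 296.15 K.
W = η·Q_H = 0.51 × 713 = 363.6 kJ, so Q_C = Q_H − W = 349.4 kJ.
The hot reservoir loses entropy Q_H/T_H = 713/783.15 = 0.9104 kJ/K; the cold reservoir gains Q_C/T_C = 349.4/296.15 = 1.180 kJ/K.
ΔS_univ = −Q_H/T_H + Q_C/T_C = 0.269 kJ/K (> 0, since η = 0.51 < η_Carnot = 0.622).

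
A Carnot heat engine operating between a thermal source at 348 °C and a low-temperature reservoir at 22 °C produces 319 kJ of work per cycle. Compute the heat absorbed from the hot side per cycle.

T_H = 348 °C → 348 + 273.15 = 621.15 K.
T_C = 22 °C → 22 + 273.15 = 295.15 K.
For a reversible engine, η = 1 − T_C/T_H = 1 − 295.15/621.15 = 0.5248.
Q_H = W/η = 319/0.5248 = 607.8 kJ.

Q_H ≈ 607.8 kJ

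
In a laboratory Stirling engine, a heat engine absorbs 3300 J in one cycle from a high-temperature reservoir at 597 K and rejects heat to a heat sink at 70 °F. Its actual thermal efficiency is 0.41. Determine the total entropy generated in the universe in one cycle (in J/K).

T_C = 70 °F → (70 − 32) × 5/9 = 21.11 °C = 294.26 K.
W = η·Q_H = 0.41 × 3300 = 1353 J, so Q_C = Q_H − W = 1947 J.
The hot reservoir loses entropy Q_H/T_H = 3300/597.00 = 5.528 J/K; the cold reservoir gains Q_C/T_C = 1947/294.26 = 6.617 J/K.
ΔS_univ = −Q_H/T_H + Q_C/T_C = 1.09 J/K (> 0, since η = 0.41 < η_Carnot = 0.507).

ΔS_univ ≈ 1.09 J/K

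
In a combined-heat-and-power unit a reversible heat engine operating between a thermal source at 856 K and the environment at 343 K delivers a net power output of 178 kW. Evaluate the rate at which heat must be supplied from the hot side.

Q̇_H ≈ 297 kW

Carnot efficiency: η = 1 − T_C/T_H = 1 − 343.00/856.00 = 0.5993.
Q_H = W/η = 178/0.5993 = 297 kW.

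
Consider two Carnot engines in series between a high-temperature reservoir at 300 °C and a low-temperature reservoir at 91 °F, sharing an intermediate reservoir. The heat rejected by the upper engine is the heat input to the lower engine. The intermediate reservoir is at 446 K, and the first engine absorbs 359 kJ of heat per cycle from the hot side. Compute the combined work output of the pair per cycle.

W_total ≈ 167 kJ

T_H = 300 °C → 300 + 273.15 = 573.15 K.
T_C = 91 °F → (91 − 32) × 5/9 = 32.78 °C = 305.93 K.
Two reversible stages in series are equivalent to a single Carnot engine between T_H and T_C, so η_total = 1 − T_C/T_H = 1 − 305.93/573.15 = 0.4662.
W_total = η_total · Q_H = 0.4662 × 359 = 167 kJ.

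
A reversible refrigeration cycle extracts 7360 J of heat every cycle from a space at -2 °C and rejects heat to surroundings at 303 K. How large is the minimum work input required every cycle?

T_C = -2 °C → -2 + 273.15 = 271.15 K.
COP_R = T_C/(T_H − T_C) = 271.15/31.85 = 8.5133.
W = Q_C/COP_R = 7360/8.5133 = 865 J.

W_in ≈ 865 J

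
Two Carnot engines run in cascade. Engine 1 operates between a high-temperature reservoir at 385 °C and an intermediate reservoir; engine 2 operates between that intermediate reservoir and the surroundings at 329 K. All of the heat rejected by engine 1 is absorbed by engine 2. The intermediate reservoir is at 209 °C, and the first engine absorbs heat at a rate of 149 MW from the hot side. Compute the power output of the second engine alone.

Ẇ₂ ≈ 34.7 MW

T_H = 385 °C → 385 + 273.15 = 658.15 K.
T_m = 209 °C → 209 + 273.15 = 482.15 K.
Heat entering the second stage: Q_m = Q_H·(T_m/T_H) = 149 × 482.15/658.15 = 109 MW.
Second-stage efficiency η₂ = 1 − T_C/T_m = 1 − 329.00/482.15 = 0.3176, so W₂ = η₂·Q_m = 34.7 MW.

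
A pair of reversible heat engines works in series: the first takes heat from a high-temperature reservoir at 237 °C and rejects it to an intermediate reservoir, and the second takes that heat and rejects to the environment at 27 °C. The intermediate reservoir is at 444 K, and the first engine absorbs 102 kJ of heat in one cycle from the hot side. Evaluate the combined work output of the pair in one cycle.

W_total ≈ 42.0 kJ

T_H = 237 °C → 237 + 273.15 = 510.15 K.
T_C = 27 °C → 27 + 273.15 = 300.15 K.
Two reversible stages in series are equivalent to a single Carnot engine between T_H and T_C, so η_total = 1 − T_C/T_H = 1 − 300.15/510.15 = 0.4116.
W_total = η_total · Q_H = 0.4116 × 102 = 42.0 kJ.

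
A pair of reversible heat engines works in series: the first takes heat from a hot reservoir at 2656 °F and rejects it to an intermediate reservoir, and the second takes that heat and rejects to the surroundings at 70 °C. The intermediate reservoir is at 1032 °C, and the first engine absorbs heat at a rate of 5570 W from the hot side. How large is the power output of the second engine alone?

Ẇ₂ ≈ 3096 W

T_H = 2656 °F → (2656 − 32) × 5/9 = 1457.78 °C = 1730.93 K.
T_C = 70 °C → 70 + 273.15 = 343.15 K.
T_m = 1032 °C → 1032 + 273.15 = 1305.15 K.
Heat entering the second stage: Q_m = Q_H·(T_m/T_H) = 5570 × 1305.15/1730.93 = 4200 W.
Second-stage efficiency η₂ = 1 − T_C/T_m = 1 − 343.15/1305.15 = 0.7371, so W₂ = η₂·Q_m = 3096 W.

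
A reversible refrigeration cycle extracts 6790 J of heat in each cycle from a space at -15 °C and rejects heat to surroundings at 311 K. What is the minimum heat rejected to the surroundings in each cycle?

Q_H ≈ 8180 J

T_C = -15 °C → -15 + 273.15 = 258.15 K.
For a reversible cycle Q_H/Q_C = T_H/T_C, so Q_H = Q_C·T_H/T_C = 6790 × 311.00/258.15 = 8180 J.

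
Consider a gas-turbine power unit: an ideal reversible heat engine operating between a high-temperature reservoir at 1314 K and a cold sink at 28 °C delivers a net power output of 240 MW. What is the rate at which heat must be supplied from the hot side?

Q̇_H ≈ 311.4 MW

T_C = 28 °C → 28 + 273.15 = 301.15 K.
η_rev = 1 − T_C/T_H = 1 − 301.15/1314.00 = 0.7708.
Q_H = W/η = 240/0.7708 = 311.4 MW.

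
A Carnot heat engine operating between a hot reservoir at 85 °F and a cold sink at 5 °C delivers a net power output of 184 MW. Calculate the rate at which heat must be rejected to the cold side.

Q̇_C ≈ 2090 MW

T_H = 85 °F → (85 − 32) × 5/9 = 29.44 °C = 302.59 K.
T_C = 5 °C → 5 + 273.15 = 278.15 K.
For a reversible engine, η = 1 − T_C/T_H = 1 − 278.15/302.59 = 0.0808.
Since Q_C/Q_H = T_C/T_H and Q_H = W/η, Q_C = W·T_C/(T_H − T_C) = 184 × 278.15/24.44 = 2090 MW.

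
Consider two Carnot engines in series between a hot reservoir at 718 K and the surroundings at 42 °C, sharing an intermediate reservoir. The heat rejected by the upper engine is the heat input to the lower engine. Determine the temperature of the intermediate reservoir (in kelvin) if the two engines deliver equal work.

T_C = 42 °C → 42 + 273.15 = 315.15 K.
For reversible stages Q_m = Q_H·(T_m/T_H). Setting W₁ = Q_H(1 − T_m/T_H) equal to W₂ = Q_m(1 − T_C/T_m) = Q_H·(T_m − T_C)/T_H gives T_H − T_m = T_m − T_C, so T_m = (T_H + T_C)/2 = (718.00 + 315.15)/2 = 516.6 K.

T_m ≈ 516.6 K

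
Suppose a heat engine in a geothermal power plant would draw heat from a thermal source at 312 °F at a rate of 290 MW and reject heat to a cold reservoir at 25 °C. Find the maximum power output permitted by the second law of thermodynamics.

T_H = 312 °F → (312 − 32) × 5/9 = 155.56 °C = 428.71 K.
T_C = 25 °C → 25 + 273.15 = 298.15 K.
No engine can exceed the Carnot limit: η_max = 1 − T_C/T_H = 1 − 298.15/428.71 = 0.3045.
W_max = η_max · Q_H = 0.3045 × 290 = 88.3 MW.

Ẇ_max ≈ 88.3 MW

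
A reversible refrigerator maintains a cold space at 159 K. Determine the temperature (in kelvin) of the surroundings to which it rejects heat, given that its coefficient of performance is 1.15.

COP_R = T_C/(T_H − T_C) ⇒ T_H = T_C·(1 + 1/COP_R) = 159.00 × (1 + 1/1.15) = 297.3 K.

T_H ≈ 297.3 K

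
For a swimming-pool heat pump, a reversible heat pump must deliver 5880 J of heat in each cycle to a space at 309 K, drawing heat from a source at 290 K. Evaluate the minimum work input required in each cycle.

W_in ≈ 361.6 J

COP_HP = T_H/(T_H − T_C) = 309.00/19.00 = 16.2632.
W = Q_H/COP_HP = 5880/16.2632 = 361.6 J.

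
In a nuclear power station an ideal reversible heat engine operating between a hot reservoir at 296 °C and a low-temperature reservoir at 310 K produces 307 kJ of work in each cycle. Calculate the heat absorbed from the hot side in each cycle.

T_H = 296 °C → 296 + 273.15 = 569.15 K.
η_rev = 1 − T_C/T_H = 1 − 310.00/569.15 = 0.4553.
Q_H = W/η = 307/0.4553 = 674 kJ.

Q_H ≈ 674 kJ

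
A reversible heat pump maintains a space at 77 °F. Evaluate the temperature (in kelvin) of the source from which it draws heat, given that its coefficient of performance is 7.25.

T_C ≈ 257 K

T_H = 77 °F → (77 − 32) × 5/9 = 25.00 °C = 298.15 K.
COP_HP = T_H/(T_H − T_C) ⇒ T_C = T_H·(COP_HP − 1)/COP_HP = 298.15 × (7.25 − 1)/7.25 = 257 K.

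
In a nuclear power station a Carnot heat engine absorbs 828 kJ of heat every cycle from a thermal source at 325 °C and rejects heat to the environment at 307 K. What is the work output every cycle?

T_H = 325 °C → 325 + 273.15 = 598.15 K.
η_rev = 1 − T_C/T_H = 1 − 307.00/598.15 = 0.4868.
W = η·Q_H = 0.4868 × 828 = 403 kJ.

W ≈ 403 kJ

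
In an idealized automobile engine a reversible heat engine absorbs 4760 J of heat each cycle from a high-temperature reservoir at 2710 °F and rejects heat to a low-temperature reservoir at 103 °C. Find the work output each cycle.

T_H = 2710 °F → (2710 − 32) × 5/9 = 1487.78 °C = 1760.93 K.
T_C = 103 °C → 103 + 273.15 = 376.15 K.
The Carnot efficiency is η = 1 − T_C/T_H = 1 − 376.15/1760.93 = 0.7864.
W = η·Q_H = 0.7864 × 4760 = 3740 J.

W ≈ 3740 J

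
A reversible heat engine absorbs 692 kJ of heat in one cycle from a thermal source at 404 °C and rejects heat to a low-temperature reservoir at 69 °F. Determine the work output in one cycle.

T_H = 404 °C → 404 + 273.15 = 677.15 K.
T_C = 69 °F → (69 − 32) × 5/9 = 20.56 °C = 293.71 K.
For a reversible engine, η = 1 − T_C/T_H = 1 − 293.71/677.15 = 0.5663.
W = η·Q_H = 0.5663 × 692 = 392 kJ.

W ≈ 392 kJ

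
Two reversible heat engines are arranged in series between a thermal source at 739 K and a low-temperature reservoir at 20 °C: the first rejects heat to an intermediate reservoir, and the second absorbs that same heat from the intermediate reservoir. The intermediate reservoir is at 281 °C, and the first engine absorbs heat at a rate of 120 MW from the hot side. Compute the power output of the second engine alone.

Ẇ₂ ≈ 42.4 MW

T_C = 20 °C → 20 + 273.15 = 293.15 K.
T_m = 281 °C → 281 + 273.15 = 554.15 K.
Heat entering the second stage: Q_m = Q_H·(T_m/T_H) = 120 × 554.15/739.00 = 90.0 MW.
Second-stage efficiency η₂ = 1 − T_C/T_m = 1 − 293.15/554.15 = 0.4710, so W₂ = η₂·Q_m = 42.4 MW.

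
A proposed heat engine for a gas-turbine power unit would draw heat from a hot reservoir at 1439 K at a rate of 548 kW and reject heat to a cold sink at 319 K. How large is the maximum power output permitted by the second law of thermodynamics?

No engine can exceed the Carnot limit: η_max = 1 − T_C/T_H = 1 − 319.00/1439.00 = 0.7783.
W_max = η_max · Q_H = 0.7783 × 548 = 427 kW.

Ẇ_max ≈ 427 kW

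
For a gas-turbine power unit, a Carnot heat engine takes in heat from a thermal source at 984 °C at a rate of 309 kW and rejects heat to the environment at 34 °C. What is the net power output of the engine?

Ẇ ≈ 234 kW

T_H = 984 °C → 984 + 273.15 = 1257.15 K.
T_C = 34 °C → 34 + 273.15 = 307.15 K.
The Carnot efficiency is η = 1 − T_C/T_H = 1 − 307.15/1257.15 = 0.7557.
W = η·Q_H = 0.7557 × 309 = 234 kW.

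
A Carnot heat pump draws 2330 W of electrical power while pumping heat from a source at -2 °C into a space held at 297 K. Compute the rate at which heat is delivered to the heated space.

T_C = -2 °C → -2 + 273.15 = 271.15 K.
Reversible heating COP: COP_HP = T_H/(T_H − T_C) = 297.00/25.85 = 11.4894.
Q_H = COP_HP · W = 11.4894 × 2330 = 26800 W.

Q̇_H ≈ 26800 W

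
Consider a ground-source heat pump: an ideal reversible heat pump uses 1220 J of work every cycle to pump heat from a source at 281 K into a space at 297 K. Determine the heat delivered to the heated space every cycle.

Reversible heating COP: COP_HP = T_H/(T_H − T_C) = 297.00/16.00 = 18.5625.
Q_H = COP_HP · W = 18.5625 × 1220 = 22600 J.

Q_H ≈ 22600 J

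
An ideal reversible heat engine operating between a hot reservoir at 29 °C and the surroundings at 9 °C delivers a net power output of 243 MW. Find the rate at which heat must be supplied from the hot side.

Q̇_H ≈ 3670 MW

T_H = 29 °C → 29 + 273.15 = 302.15 K.
T_C = 9 °C → 9 + 273.15 = 282.15 K.
For a reversible engine, η = 1 − T_C/T_H = 1 − 282.15/302.15 = 0.0662.
Q_H = W/η = 243/0.0662 = 3670 MW.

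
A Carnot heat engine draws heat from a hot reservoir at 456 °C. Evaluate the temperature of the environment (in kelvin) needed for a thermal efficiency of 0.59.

T_H = 456 °C → 456 + 273.15 = 729.15 K.
From η = 1 − T_C/T_H, T_C = T_H·(1 − η) = 729.15 × (1 − 0.59) = 299.0 K.

T_C ≈ 299.0 K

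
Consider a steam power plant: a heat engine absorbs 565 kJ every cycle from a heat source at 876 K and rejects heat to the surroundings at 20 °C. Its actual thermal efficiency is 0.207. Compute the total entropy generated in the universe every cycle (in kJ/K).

ΔS_univ ≈ 0.8834 kJ/K

T_C = 20 °C → 20 + 273.15 = 293.15 K.
W = η·Q_H = 0.207 × 565 = 117.0 kJ, so Q_C = Q_H − W = 448.0 kJ.
Reservoir entropy changes: ΔS_H = −Q_H/T_H = −565/876.00 = -0.6450 kJ/K and ΔS_C = +Q_C/T_C = 448.0/293.15 = 1.528 kJ/K.
ΔS_univ = −Q_H/T_H + Q_C/T_C = 0.8834 kJ/K (> 0, since η = 0.207 < η_Carnot = 0.665).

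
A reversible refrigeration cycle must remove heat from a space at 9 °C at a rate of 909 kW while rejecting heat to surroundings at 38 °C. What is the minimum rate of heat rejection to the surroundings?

Q̇_H ≈ 1000 kW

T_H = 38 °C → 38 + 273.15 = 311.15 K.
T_C = 9 °C → 9 + 273.15 = 282.15 K.
For a reversible cycle Q_H/Q_C = T_H/T_C, so Q_H = Q_C·T_H/T_C = 909 × 311.15/282.15 = 1000 kW.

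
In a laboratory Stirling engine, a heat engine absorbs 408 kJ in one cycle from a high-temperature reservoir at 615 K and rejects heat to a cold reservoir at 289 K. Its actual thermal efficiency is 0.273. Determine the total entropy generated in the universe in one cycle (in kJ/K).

ΔS_univ ≈ 0.3629 kJ/K

W = η·Q_H = 0.273 × 408 = 111.4 kJ, so Q_C = Q_H − W = 296.6 kJ.
Entropy balance on the reservoirs: −Q_H/T_H = -0.6634 kJ/K, +Q_C/T_C = 1.026 kJ/K.
ΔS_univ = −Q_H/T_H + Q_C/T_C = 0.3629 kJ/K (> 0, since η = 0.273 < η_Carnot = 0.530).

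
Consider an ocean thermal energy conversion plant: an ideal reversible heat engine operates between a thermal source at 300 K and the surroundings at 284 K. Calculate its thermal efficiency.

η ≈ 0.0533

η_rev = 1 − T_C/T_H = 1 − 284.00/300.00 = 0.0533.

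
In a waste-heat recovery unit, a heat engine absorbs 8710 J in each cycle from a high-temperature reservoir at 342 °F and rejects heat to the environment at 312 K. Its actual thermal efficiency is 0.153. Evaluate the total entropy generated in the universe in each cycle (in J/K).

ΔS_univ ≈ 4.09 J/K

T_H = 342 °F → (342 − 32) × 5/9 = 172.22 °C = 445.37 K.
W = η·Q_H = 0.153 × 8710 = 1333 J, so Q_C = Q_H − W = 7377 J.
Entropy balance on the reservoirs: −Q_H/T_H = -19.56 J/K, +Q_C/T_C = 23.65 J/K.
ΔS_univ = −Q_H/T_H + Q_C/T_C = 4.09 J/K (> 0, since η = 0.153 < η_Carnot = 0.299).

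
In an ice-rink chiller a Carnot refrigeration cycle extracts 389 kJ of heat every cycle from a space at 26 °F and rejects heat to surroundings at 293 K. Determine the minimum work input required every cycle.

W_in ≈ 33.4 kJ

T_C = 26 °F → (26 − 32) × 5/9 = -3.33 °C = 269.82 K.
Carnot COP: COP_R = T_C/(T_H − T_C) = 269.82/23.18 = 11.6384.
W = Q_C/COP_R = 389/11.6384 = 33.4 kJ.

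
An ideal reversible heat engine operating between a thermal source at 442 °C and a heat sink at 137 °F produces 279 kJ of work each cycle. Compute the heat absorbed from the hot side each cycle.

Q_H ≈ 520.1 kJ

T_H = 442 °C → 442 + 273.15 = 715.15 K.
T_C = 137 °F → (137 − 32) × 5/9 = 58.33 °C = 331.48 K.
The Carnot efficiency is η = 1 − T_C/T_H = 1 − 331.48/715.15 = 0.5365.
Q_H = W/η = 279/0.5365 = 520.1 kJ.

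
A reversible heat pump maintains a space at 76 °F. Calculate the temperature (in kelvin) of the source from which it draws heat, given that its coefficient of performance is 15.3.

T_H = 76 °F → (76 − 32) × 5/9 = 24.44 °C = 297.59 K.
COP_HP = T_H/(T_H − T_C) ⇒ T_C = T_H·(COP_HP − 1)/COP_HP = 297.59 × (15.3 − 1)/15.3 = 278.1 K.

T_C ≈ 278.1 K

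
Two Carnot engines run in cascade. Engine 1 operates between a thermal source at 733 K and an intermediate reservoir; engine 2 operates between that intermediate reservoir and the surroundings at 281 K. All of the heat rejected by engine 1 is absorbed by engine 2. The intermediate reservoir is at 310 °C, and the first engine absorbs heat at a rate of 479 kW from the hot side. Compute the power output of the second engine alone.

Ẇ₂ ≈ 197 kW

T_m = 310 °C → 310 + 273.15 = 583.15 K.
Heat entering the second stage: Q_m = Q_H·(T_m/T_H) = 479 × 583.15/733.00 = 381 kW.
Second-stage efficiency η₂ = 1 − T_C/T_m = 1 − 281.00/583.15 = 0.5181, so W₂ = η₂·Q_m = 197 kW.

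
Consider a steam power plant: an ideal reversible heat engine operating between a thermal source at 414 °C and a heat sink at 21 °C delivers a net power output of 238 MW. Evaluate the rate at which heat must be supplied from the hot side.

T_H = 414 °C → 414 + 273.15 = 687.15 K.
T_C = 21 °C → 21 + 273.15 = 294.15 K.
Since the cycle is reversible, η = 1 − T_C/T_H = 1 − 294.15/687.15 = 0.5719.
Q_H = W/η = 238/0.5719 = 416 MW.

Q̇_H ≈ 416 MW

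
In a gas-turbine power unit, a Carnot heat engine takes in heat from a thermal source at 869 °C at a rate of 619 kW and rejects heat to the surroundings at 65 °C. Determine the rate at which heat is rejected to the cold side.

T_H = 869 °C → 869 + 273.15 = 1142.15 K.
T_C = 65 °C → 65 + 273.15 = 338.15 K.
The Carnot efficiency is η = 1 − T_C/T_H = 1 − 338.15/1142.15 = 0.7039.
For a reversible cycle Q_C/Q_H = T_C/T_H, so Q_C = 619 × 338.15/1142.15 = 183 kW.

Q̇_C ≈ 183 kW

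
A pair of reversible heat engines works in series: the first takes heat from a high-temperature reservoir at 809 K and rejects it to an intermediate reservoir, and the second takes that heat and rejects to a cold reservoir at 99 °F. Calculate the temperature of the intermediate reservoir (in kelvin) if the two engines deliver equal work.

T_m ≈ 559.7 K

T_C = 99 °F → (99 − 32) × 5/9 = 37.22 °C = 310.37 K.
For reversible stages Q_m = Q_H·(T_m/T_H). Setting W₁ = Q_H(1 − T_m/T_H) equal to W₂ = Q_m(1 − T_C/T_m) = Q_H·(T_m − T_C)/T_H gives T_H − T_m = T_m − T_C, so T_m = (T_H + T_C)/2 = (809.00 + 310.37)/2 = 559.7 K.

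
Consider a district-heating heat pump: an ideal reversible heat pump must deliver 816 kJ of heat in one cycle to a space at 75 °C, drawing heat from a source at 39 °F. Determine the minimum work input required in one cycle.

T_H = 75 °C → 75 + 273.15 = 348.15 K.
T_C = 39 °F → (39 − 32) × 5/9 = 3.89 °C = 277.04 K.
The Carnot heat-pump COP is COP_HP = T_H/(T_H − T_C) = 348.15/71.11 = 4.8959.
W = Q_H/COP_HP = 816/4.8959 = 166.7 kJ.

W_in ≈ 166.7 kJ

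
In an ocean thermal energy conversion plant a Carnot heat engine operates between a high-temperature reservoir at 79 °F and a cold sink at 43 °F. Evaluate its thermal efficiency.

η ≈ 0.0668

T_H = 79 °F → (79 − 32) × 5/9 = 26.11 °C = 299.26 K.
T_C = 43 °F → (43 − 32) × 5/9 = 6.11 °C = 279.26 K.
η_rev = 1 − T_C/T_H = 1 − 279.26/299.26 = 0.0668.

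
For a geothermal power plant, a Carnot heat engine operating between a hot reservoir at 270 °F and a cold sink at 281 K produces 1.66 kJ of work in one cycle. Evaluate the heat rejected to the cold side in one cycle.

T_H = 270 °F → (270 − 32) × 5/9 = 132.22 °C = 405.37 K.
Carnot efficiency: η = 1 − T_C/T_H = 1 − 281.00/405.37 = 0.3068.
Since Q_C/Q_H = T_C/T_H and Q_H = W/η, Q_C = W·T_C/(T_H − T_C) = 1.66 × 281.00/124.37 = 3.75 kJ.

Q_C ≈ 3.75 kJ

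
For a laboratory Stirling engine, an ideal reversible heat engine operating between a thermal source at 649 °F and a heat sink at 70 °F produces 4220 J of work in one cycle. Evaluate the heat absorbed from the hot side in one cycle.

Q_H ≈ 8080 J

T_H = 649 °F → (649 − 32) × 5/9 = 342.78 °C = 615.93 K.
T_C = 70 °F → (70 − 32) × 5/9 = 21.11 °C = 294.26 K.
Carnot efficiency: η = 1 − T_C/T_H = 1 − 294.26/615.93 = 0.5222.
Q_H = W/η = 4220/0.5222 = 8080 J.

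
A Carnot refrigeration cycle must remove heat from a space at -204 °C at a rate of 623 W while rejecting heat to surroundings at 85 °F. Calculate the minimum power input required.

T_H = 85 °F → (85 − 32) × 5/9 = 29.44 °C = 302.59 K.
T_C = -204 °C → -204 + 273.15 = 69.15 K.
The reversible coefficient of performance is COP_R = T_C/(T_H − T_C) = 69.15/233.44 = 0.2962.
W = Q_C/COP_R = 623/0.2962 = 2100 W.

Ẇ_in ≈ 2100 W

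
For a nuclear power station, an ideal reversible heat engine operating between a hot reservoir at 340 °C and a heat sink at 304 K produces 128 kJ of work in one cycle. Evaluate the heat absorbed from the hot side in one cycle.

Q_H ≈ 254 kJ

T_H = 340 °C → 340 + 273.15 = 613.15 K.
The Carnot efficiency is η = 1 − T_C/T_H = 1 − 304.00/613.15 = 0.5042.
Q_H = W/η = 128/0.5042 = 254 kJ.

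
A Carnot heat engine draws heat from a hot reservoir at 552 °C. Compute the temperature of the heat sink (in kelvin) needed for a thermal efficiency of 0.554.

T_H = 552 °C → 552 + 273.15 = 825.15 K.
From η = 1 − T_C/T_H, T_C = T_H·(1 − η) = 825.15 × (1 − 0.554) = 368.0 K.

T_C ≈ 368.0 K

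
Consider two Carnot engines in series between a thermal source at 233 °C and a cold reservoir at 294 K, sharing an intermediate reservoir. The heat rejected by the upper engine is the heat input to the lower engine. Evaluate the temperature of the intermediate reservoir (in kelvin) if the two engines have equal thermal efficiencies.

T_H = 233 °C → 233 + 273.15 = 506.15 K.
Equal efficiencies require 1 − T_m/T_H = 1 − T_C/T_m, i.e. T_m/T_H = T_C/T_m, so T_m = √(T_H·T_C) = √(506.15 × 294.00) = 386 K.

T_m ≈ 386 K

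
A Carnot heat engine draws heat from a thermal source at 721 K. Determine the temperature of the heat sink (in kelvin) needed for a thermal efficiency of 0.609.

From η = 1 − T_C/T_H, T_C = T_H·(1 − η) = 721.00 × (1 − 0.609) = 282 K.

T_C ≈ 282 K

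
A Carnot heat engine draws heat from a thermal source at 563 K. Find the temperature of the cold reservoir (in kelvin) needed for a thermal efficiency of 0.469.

From η = 1 − T_C/T_H, T_C = T_H·(1 − η) = 563.00 × (1 − 0.469) = 299 K.

T_C ≈ 299 K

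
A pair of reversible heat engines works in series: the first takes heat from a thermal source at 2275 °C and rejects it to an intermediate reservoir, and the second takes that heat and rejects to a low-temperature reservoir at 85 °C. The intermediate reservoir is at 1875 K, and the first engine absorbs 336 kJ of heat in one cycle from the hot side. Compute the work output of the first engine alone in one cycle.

T_H = 2275 °C → 2275 + 273.15 = 2548.15 K.
T_C = 85 °C → 85 + 273.15 = 358.15 K.
First-stage efficiency η₁ = 1 − T_m/T_H = 1 − 1875.00/2548.15 = 0.2642.
W₁ = η₁·Q_H = 0.2642 × 336 = 88.76 kJ.

W₁ ≈ 88.76 kJ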